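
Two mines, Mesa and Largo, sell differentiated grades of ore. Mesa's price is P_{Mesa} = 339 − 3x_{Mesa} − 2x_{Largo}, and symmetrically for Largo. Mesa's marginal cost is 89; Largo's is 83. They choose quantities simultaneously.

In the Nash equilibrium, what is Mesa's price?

181.625

Mine Mesa's profit: π = x_{Mesa}(339 − 3x_{Mesa} − 2x_{Largo}) − 89x_{Mesa}.
∂π/∂x_{Mesa} = 250 − 6x_{Mesa} − 2x_{Largo} = 0 ⇒ x_{Mesa} = 125/3 − (1/3)x_{Largo}.
Similarly x_{Largo} = 128/3 − (1/3)x_{Mesa}.
Solving the two reaction functions simultaneously: (1 − (−1/3)(−1/3))x_{Mesa} = 125/3 − (1/3)·(128/3), so (8/9)x_{Mesa} = 247/9 and x_{Mesa} = 30.875.
Then x_{Largo} = 128/3 − (1/3)·30.875 = 32.375.
P_{Mesa} = 339 − 3·30.875 − 2·32.375 = 181.625.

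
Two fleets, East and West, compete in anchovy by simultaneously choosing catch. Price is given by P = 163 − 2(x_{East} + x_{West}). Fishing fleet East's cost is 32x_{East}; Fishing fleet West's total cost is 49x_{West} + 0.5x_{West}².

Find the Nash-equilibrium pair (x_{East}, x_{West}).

Fishing fleet East's profit: π = x_{East}(163 − 2(x_{East} + x_{West})) − 32x_{East}.
∂π/∂x_{East} = 131 − 4x_{East} − 2x_{West} = 0, so x_{East} = 32.75 − 0.5x_{West}.
For West: ∂π/∂x_{West} = 114 − 5x_{West} − 2x_{East} = 0 ⇒ x_{West} = 22.8 − 0.4x_{East}.
Solving the two reaction functions simultaneously: (1 − (−0.5)(−0.4))x_{East} = 32.75 − 0.5·22.8, so 0.8x_{East} = 21.35 and x_{East} = 26.6875.
Then x_{West} = 22.8 − 0.4·26.6875 = 12.125.

26.6875, 12.125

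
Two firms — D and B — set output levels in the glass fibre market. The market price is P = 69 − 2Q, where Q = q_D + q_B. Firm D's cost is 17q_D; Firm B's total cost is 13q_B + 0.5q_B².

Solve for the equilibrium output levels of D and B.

Firm D's profit: π = q_D(69 − 2(q_D + q_B)) − 17q_D.
∂π/∂q_D = 52 − 4q_D − 2q_B = 0, so q_D = 13 − 0.5q_B.
For B: ∂π/∂q_B = 56 − 5q_B − 2q_D = 0 ⇒ q_B = 11.2 − 0.4q_D.
Plugging q_B into D's best response: q_D = 13 − 0.5(11.2 − 0.4q_D) ⇒ 0.8q_D = 7.4, so q_D = 9.25.
Then q_B = 11.2 − 0.4·9.25 = 7.5.

9.25, 7.5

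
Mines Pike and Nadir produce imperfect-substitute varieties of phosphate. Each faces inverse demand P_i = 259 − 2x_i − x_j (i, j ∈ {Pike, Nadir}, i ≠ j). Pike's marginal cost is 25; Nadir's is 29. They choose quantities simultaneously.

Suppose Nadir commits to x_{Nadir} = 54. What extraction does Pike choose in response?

45

Mine Pike's profit: π = x_{Pike}(259 − 2x_{Pike} − x_{Nadir}) − 25x_{Pike}.
∂π/∂x_{Pike} = 234 − 4x_{Pike} − x_{Nadir} = 0 ⇒ x_{Pike} = 58.5 − 0.25x_{Nadir}.
At x_{Nadir} = 54: x_{Pike} = 58.5 − 0.25·54 = 45.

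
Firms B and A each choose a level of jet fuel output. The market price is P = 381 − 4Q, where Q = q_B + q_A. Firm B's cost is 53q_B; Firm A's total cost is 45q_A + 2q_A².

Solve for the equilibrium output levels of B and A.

32.4, 17.2

Firm B's profit: π = q_B(381 − 4(q_B + q_A)) − 53q_B.
∂π/∂q_B = 328 − 8q_B − 4q_A = 0, so q_B = 41 − 0.5q_A.
For A: ∂π/∂q_A = 336 − 12q_A − 4q_B = 0 ⇒ q_A = 28 − (1/3)q_B.
Plugging q_A into B's best response: q_B = 41 − 0.5(28 − (1/3)q_B) ⇒ (5/6)q_B = 27, so q_B = 32.4.
Then q_A = 28 − (1/3)·32.4 = 17.2.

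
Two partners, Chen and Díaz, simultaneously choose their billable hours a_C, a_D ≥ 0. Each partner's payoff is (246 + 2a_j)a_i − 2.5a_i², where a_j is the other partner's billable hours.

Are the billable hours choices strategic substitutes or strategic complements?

Chen's payoff is (246 + 2a_D)a_C − 2.5a_C².
∂π/∂a_C = 246 + 2a_D − 5a_C = 0, so a_C = 49.2 + 0.4a_D.
The best-response slope da_C/da_D = 0.4 > 0: the reaction function is upward-sloping, so the choices are strategic complements.

strategic complements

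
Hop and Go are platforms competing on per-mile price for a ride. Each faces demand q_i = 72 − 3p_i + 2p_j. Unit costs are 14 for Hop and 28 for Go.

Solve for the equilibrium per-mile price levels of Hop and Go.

31.125, 36.375

Hop's profit: π = (p_{Hop} − 14)(72 − 3p_{Hop} + 2p_{Go}).
∂π/∂p_{Hop} = 114 − 6p_{Hop} + 2p_{Go} = 0 ⇒ p_{Hop} = 19 + (1/3)p_{Go}.
Similarly p_{Go} = 26 + (1/3)p_{Hop}.
Substituting the second reaction function into the first: p_{Hop} = 19 + (1/3)(26 + (1/3)p_{Hop}), which gives (8/9)p_{Hop} = 83/3 ⇒ p_{Hop} = 31.125.
Then p_{Go} = 26 + (1/3)·31.125 = 36.375.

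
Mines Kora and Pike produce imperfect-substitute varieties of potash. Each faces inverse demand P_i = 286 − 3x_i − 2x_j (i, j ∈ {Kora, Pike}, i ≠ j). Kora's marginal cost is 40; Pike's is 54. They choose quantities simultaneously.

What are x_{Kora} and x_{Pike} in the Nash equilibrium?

31.625, 28.125

Mine Kora's profit: π = x_{Kora}(286 − 3x_{Kora} − 2x_{Pike}) − 40x_{Kora}.
∂π/∂x_{Kora} = 246 − 6x_{Kora} − 2x_{Pike} = 0 ⇒ x_{Kora} = 41 − (1/3)x_{Pike}.
Similarly x_{Pike} = 116/3 − (1/3)x_{Kora}.
Substituting the second reaction function into the first: x_{Kora} = 41 − (1/3)(116/3 − (1/3)x_{Kora}), which gives (8/9)x_{Kora} = 253/9 ⇒ x_{Kora} = 31.625.
Then x_{Pike} = 116/3 − (1/3)·31.625 = 28.125.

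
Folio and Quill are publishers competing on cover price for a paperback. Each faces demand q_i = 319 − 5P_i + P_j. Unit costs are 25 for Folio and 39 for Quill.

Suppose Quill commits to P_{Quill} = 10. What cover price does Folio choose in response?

Folio's profit: π = (P_{Folio} − 25)(319 − 5P_{Folio} + P_{Quill}).
∂π/∂P_{Folio} = 444 − 10P_{Folio} + P_{Quill} = 0 ⇒ P_{Folio} = 44.4 + 0.1P_{Quill}.
At P_{Quill} = 10: P_{Folio} = 44.4 + 0.1·10 = 45.4.

45.4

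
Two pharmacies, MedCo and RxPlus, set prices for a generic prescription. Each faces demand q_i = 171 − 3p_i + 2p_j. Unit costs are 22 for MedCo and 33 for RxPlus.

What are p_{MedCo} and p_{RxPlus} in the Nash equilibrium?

61.3125, 65.4375

MedCo's profit: π = (p_{MedCo} − 22)(171 − 3p_{MedCo} + 2p_{RxPlus}).
∂π/∂p_{MedCo} = 237 − 6p_{MedCo} + 2p_{RxPlus} = 0 ⇒ p_{MedCo} = 39.5 + (1/3)p_{RxPlus}.
Similarly p_{RxPlus} = 45 + (1/3)p_{MedCo}.
Substituting the second reaction function into the first: p_{MedCo} = 39.5 + (1/3)(45 + (1/3)p_{MedCo}), which gives (8/9)p_{MedCo} = 54.5 ⇒ p_{MedCo} = 61.3125.
Then p_{RxPlus} = 45 + (1/3)·61.3125 = 65.4375.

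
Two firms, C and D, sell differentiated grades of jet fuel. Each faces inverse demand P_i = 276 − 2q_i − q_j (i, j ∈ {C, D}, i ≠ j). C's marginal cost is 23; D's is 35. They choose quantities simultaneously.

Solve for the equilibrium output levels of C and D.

Firm C's profit: π = q_C(276 − 2q_C − q_D) − 23q_C.
∂π/∂q_C = 253 − 4q_C − q_D = 0 ⇒ q_C = 63.25 − 0.25q_D.
Similarly q_D = 60.25 − 0.25q_C.
Solving the two reaction functions simultaneously: (1 − (−0.25)(−0.25))q_C = 63.25 − 0.25·60.25, so 0.9375q_C = 48.1875 and q_C = 51.4.
Then q_D = 60.25 − 0.25·51.4 = 47.4.

51.4, 47.4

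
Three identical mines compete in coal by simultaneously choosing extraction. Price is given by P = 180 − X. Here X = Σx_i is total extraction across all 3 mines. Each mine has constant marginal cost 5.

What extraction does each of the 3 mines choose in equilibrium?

43.75

A representative mine's profit is π_i = x_i(180 − X) − 5x_i, with X = x_i + Σ_{j≠i} x_j.
First-order condition: 175 − 2x_i − Σ_{j≠i} x_j = 0.
Imposing symmetry (x_j = x for all j) turns Σ_{j≠i} x_j into 2x, so 175 = 4x and x = 43.75.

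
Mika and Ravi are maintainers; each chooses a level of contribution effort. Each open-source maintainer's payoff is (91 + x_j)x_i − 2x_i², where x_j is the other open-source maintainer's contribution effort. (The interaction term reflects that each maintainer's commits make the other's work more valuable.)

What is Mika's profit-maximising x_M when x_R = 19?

27.5

Mika's payoff is (91 + x_R)x_M − 2x_M².
∂π/∂x_M = 91 + x_R − 4x_M = 0, so x_M = 22.75 + 0.25x_R.
At x_R = 19: x_M = 22.75 + 0.25·19 = 27.5.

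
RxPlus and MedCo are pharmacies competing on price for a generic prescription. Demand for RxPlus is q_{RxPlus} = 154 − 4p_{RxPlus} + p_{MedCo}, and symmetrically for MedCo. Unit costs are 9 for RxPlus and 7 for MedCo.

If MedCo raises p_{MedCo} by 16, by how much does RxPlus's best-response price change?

2

RxPlus's profit: π = (p_{RxPlus} − 9)(154 − 4p_{RxPlus} + p_{MedCo}).
∂π/∂p_{RxPlus} = 190 − 8p_{RxPlus} + p_{MedCo} = 0 ⇒ p_{RxPlus} = 23.75 + 0.125p_{MedCo}.
The reaction-function slope is 0.125, so a 16-unit rise in p_{MedCo} moves p_{RxPlus} by 0.125 × 16 = 2. RxPlus's best response rises — the actions are strategic complements.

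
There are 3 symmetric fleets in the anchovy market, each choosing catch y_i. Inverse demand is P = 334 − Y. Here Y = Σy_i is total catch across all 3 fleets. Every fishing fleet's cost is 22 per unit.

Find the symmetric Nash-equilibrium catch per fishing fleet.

A representative fishing fleet's profit is π_i = y_i(334 − Y) − 22y_i, with Y = y_i + Σ_{j≠i} y_j.
First-order condition: 312 − 2y_i − Σ_{j≠i} y_j = 0.
With identical fishing fleets, set every y_j = y: then 312 − 2y − 2y = 0, i.e. y = 312/4 = 78.

78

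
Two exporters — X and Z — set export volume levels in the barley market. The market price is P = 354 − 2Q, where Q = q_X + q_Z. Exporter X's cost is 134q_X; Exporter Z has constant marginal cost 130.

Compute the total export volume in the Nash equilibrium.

Exporter X's profit: π = q_X(354 − 2(q_X + q_Z)) − 134q_X.
∂π/∂q_X = 220 − 4q_X − 2q_Z = 0, so q_X = 55 − 0.5q_Z.
By the same steps for Z: q_Z = 56 − 0.5q_X.
Solving the two reaction functions simultaneously: (1 − (−0.5)(−0.5))q_X = 55 − 0.5·56, so 0.75q_X = 27 and q_X = 36.
Then q_Z = 56 − 0.5·36 = 38.
Total export volume: 36 + 38 = 74.

74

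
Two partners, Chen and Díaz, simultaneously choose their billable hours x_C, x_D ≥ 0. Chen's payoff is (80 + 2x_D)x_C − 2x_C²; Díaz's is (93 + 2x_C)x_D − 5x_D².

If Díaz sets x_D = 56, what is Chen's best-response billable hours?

Expanding Chen's payoff: 80x_C + 2x_Dx_C − 2x_C².
∂π/∂x_C = 80 + 2x_D − 4x_C = 0, so x_C = 20 + 0.5x_D.
At x_D = 56: x_C = 20 + 0.5·56 = 48.

48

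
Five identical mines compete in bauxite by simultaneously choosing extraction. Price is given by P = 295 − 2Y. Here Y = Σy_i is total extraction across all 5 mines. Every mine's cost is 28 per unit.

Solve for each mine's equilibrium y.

22.25

A representative mine's profit is π_i = y_i(295 − 2Y) − 28y_i, with Y = y_i + Σ_{j≠i} y_j.
First-order condition: 267 − 4y_i − 2Σ_{j≠i} y_j = 0.
Imposing symmetry (y_j = y for all j) turns Σ_{j≠i} y_j into 4y, so 267 = 12y and y = 22.25.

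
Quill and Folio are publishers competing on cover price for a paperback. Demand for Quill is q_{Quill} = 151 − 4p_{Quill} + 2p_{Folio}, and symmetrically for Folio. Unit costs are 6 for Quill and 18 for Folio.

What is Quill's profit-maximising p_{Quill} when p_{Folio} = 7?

Quill's profit: π = (p_{Quill} − 6)(151 − 4p_{Quill} + 2p_{Folio}).
∂π/∂p_{Quill} = 175 − 8p_{Quill} + 2p_{Folio} = 0 ⇒ p_{Quill} = 21.875 + 0.25p_{Folio}.
At p_{Folio} = 7: p_{Quill} = 21.875 + 0.25·7 = 23.625.

23.625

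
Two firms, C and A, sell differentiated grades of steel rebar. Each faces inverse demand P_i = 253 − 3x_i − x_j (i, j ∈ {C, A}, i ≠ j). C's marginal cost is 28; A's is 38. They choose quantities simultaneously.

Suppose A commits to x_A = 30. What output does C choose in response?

32.5

Firm C's profit: π = x_C(253 − 3x_C − x_A) − 28x_C.
∂π/∂x_C = 225 − 6x_C − x_A = 0 ⇒ x_C = 37.5 − (1/6)x_A.
At x_A = 30: x_C = 37.5 − (1/6)·30 = 32.5.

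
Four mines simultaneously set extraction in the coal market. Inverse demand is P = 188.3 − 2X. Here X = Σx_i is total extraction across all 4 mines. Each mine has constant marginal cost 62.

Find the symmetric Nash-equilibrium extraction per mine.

12.63

A representative mine's profit is π_i = x_i(188.3 − 2X) − 62x_i, with X = x_i + Σ_{j≠i} x_j.
First-order condition: 126.3 − 4x_i − 2Σ_{j≠i} x_j = 0.
In a symmetric equilibrium every mine chooses the same x, so Σ_{j≠i} x_j = 3x. The condition becomes 126.3 − 10x = 0, giving x = 126.3/10 = 12.63.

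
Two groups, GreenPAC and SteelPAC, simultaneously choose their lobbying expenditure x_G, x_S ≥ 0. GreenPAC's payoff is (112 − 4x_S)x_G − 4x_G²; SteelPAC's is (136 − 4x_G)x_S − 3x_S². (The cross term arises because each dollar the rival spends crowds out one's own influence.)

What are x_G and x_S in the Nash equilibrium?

4, 20

Expanding GreenPAC's payoff: 112x_G − 4x_Sx_G − 4x_G².
∂π/∂x_G = 112 − 4x_S − 8x_G = 0, so x_G = 14 − 0.5x_S.
Likewise for SteelPAC: x_S = 68/3 − (2/3)x_G.
Plugging x_S into GreenPAC's best response: x_G = 14 − 0.5(68/3 − (2/3)x_G) ⇒ (2/3)x_G = 8/3, so x_G = 4.
Then x_S = 68/3 − (2/3)·4 = 20.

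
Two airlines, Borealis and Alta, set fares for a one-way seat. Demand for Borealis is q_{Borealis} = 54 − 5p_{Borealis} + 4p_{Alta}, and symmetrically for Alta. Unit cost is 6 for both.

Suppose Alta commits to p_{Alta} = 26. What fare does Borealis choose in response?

18.8

Borealis's profit: π = (p_{Borealis} − 6)(54 − 5p_{Borealis} + 4p_{Alta}).
∂π/∂p_{Borealis} = 84 − 10p_{Borealis} + 4p_{Alta} = 0 ⇒ p_{Borealis} = 8.4 + 0.4p_{Alta}.
At p_{Alta} = 26: p_{Borealis} = 8.4 + 0.4·26 = 18.8.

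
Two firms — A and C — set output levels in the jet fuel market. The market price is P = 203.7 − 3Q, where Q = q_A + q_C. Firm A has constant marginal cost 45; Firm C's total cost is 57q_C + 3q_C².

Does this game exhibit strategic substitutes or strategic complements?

strategic substitutes

Firm A's profit: π = q_A(203.7 − 3(q_A + q_C)) − 45q_A.
∂π/∂q_A = 158.7 − 6q_A − 3q_C = 0, so q_A = 26.45 − 0.5q_C.
The best-response slope dq_A/dq_C = −0.5 < 0: the reaction function is downward-sloping, so the choices are strategic substitutes.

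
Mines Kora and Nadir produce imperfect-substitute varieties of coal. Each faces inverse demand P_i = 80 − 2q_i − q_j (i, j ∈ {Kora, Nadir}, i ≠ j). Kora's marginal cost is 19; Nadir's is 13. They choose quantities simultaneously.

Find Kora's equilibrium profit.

Mine Kora's profit: π = q_{Kora}(80 − 2q_{Kora} − q_{Nadir}) − 19q_{Kora}.
∂π/∂q_{Kora} = 61 − 4q_{Kora} − q_{Nadir} = 0 ⇒ q_{Kora} = 15.25 − 0.25q_{Nadir}.
Similarly q_{Nadir} = 16.75 − 0.25q_{Kora}.
Substituting the second reaction function into the first: q_{Kora} = 15.25 − 0.25(16.75 − 0.25q_{Kora}), which gives 0.9375q_{Kora} = 11.0625 ⇒ q_{Kora} = 11.8.
Then q_{Nadir} = 16.75 − 0.25·11.8 = 13.8.
P_{Kora} = 80 − 2·11.8 − 13.8 = 42.6.
Profit = (42.6 − 19)·11.8 = 278.48.

278.48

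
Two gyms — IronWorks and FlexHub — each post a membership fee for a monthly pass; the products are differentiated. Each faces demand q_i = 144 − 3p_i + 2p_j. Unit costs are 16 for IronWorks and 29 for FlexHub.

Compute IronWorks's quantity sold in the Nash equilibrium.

103.3125

IronWorks's profit: π = (p_{IronWorks} − 16)(144 − 3p_{IronWorks} + 2p_{FlexHub}).
∂π/∂p_{IronWorks} = 192 − 6p_{IronWorks} + 2p_{FlexHub} = 0 ⇒ p_{IronWorks} = 32 + (1/3)p_{FlexHub}.
Similarly p_{FlexHub} = 38.5 + (1/3)p_{IronWorks}.
Substituting the second reaction function into the first: p_{IronWorks} = 32 + (1/3)(38.5 + (1/3)p_{IronWorks}), which gives (8/9)p_{IronWorks} = 269/6 ⇒ p_{IronWorks} = 50.4375.
Then p_{FlexHub} = 38.5 + (1/3)·50.4375 = 55.3125.
q_{IronWorks} = 144 − 3·50.4375 + 2·55.3125 = 103.3125.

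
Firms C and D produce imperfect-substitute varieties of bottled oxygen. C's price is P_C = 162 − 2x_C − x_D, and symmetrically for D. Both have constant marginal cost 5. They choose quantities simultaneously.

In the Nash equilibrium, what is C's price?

Firm C's profit: π = x_C(162 − 2x_C − x_D) − 5x_C.
∂π/∂x_C = 157 − 4x_C − x_D = 0 ⇒ x_C = 39.25 − 0.25x_D.
By symmetry x_D = x_C; substituting into the reaction function, 1.25x_C = 39.25 and x_C = 31.4.
P_C = 162 − 2·31.4 − 31.4 = 67.8.

67.8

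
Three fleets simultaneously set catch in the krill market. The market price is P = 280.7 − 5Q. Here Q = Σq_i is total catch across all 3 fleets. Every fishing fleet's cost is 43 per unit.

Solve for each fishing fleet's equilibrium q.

11.885

A representative fishing fleet's profit is π_i = q_i(280.7 − 5Q) − 43q_i, with Q = q_i + Σ_{j≠i} q_j.
First-order condition: 237.7 − 10q_i − 5Σ_{j≠i} q_j = 0.
In a symmetric equilibrium every fishing fleet chooses the same q, so Σ_{j≠i} q_j = 2q. The condition becomes 237.7 − 20q = 0, giving q = 237.7/20 = 11.885.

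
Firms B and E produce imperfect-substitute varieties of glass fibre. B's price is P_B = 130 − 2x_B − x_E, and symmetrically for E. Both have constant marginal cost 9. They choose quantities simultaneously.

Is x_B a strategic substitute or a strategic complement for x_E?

Firm B's profit: π = x_B(130 − 2x_B − x_E) − 9x_B.
∂π/∂x_B = 121 − 4x_B − x_E = 0 ⇒ x_B = 30.25 − 0.25x_E.
The best-response slope dx_B/dx_E = −0.25 < 0: the reaction function is downward-sloping, so the choices are strategic substitutes.

strategic substitutes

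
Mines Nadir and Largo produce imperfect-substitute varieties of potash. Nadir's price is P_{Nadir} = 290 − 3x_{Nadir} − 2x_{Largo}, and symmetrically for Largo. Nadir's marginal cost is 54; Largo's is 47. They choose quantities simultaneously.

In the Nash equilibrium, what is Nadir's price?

141.1875

Mine Nadir's profit: π = x_{Nadir}(290 − 3x_{Nadir} − 2x_{Largo}) − 54x_{Nadir}.
∂π/∂x_{Nadir} = 236 − 6x_{Nadir} − 2x_{Largo} = 0 ⇒ x_{Nadir} = 118/3 − (1/3)x_{Largo}.
Similarly x_{Largo} = 40.5 − (1/3)x_{Nadir}.
Substituting the second reaction function into the first: x_{Nadir} = 118/3 − (1/3)(40.5 − (1/3)x_{Nadir}), which gives (8/9)x_{Nadir} = 155/6 ⇒ x_{Nadir} = 29.0625.
Then x_{Largo} = 40.5 − (1/3)·29.0625 = 30.8125.
P_{Nadir} = 290 − 3·29.0625 − 2·30.8125 = 141.1875.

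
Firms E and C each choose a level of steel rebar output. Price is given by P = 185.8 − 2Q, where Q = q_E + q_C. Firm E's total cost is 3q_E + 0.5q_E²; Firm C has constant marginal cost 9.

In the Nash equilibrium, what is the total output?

56

Firm E's profit: π = q_E(185.8 − 2(q_E + q_C)) − 3q_E − 0.5q_E².
∂π/∂q_E = 182.8 − 5q_E − 2q_C = 0, so q_E = 36.56 − 0.4q_C.
For C: ∂π/∂q_C = 176.8 − 4q_C − 2q_E = 0 ⇒ q_C = 44.2 − 0.5q_E.
Solving the two reaction functions simultaneously: (1 − (−0.4)(−0.5))q_E = 36.56 − 0.4·44.2, so 0.8q_E = 18.88 and q_E = 23.6.
Then q_C = 44.2 − 0.5·23.6 = 32.4.
Total output: 23.6 + 32.4 = 56.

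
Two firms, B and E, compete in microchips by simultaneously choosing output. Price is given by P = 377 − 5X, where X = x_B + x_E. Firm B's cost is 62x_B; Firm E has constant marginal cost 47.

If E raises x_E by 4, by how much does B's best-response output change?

-2

Firm B's profit: π = x_B(377 − 5(x_B + x_E)) − 62x_B.
∂π/∂x_B = 315 − 10x_B − 5x_E = 0, so x_B = 31.5 − 0.5x_E.
The reaction-function slope is −0.5, so a 4-unit rise in x_E moves x_B by −0.5 × 4 = −2. B's best response falls — the actions are strategic substitutes.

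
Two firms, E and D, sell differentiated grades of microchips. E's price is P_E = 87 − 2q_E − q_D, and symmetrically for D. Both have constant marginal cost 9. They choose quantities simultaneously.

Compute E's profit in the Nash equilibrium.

Firm E's profit: π = q_E(87 − 2q_E − q_D) − 9q_E.
∂π/∂q_E = 78 − 4q_E − q_D = 0 ⇒ q_E = 19.5 − 0.25q_D.
Setting q_E = q_D in the reaction function: q_E = 19.5 − 0.25q_E, so q_E = 19.5 / 1.25 = 15.6.
P_E = 87 − 2·15.6 − 15.6 = 40.2.
Profit = (40.2 − 9)·15.6 = 486.72.

486.72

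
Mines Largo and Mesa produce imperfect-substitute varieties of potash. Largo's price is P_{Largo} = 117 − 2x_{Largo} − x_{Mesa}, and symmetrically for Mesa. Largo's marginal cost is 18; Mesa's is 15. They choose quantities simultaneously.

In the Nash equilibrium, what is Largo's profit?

768.32

Mine Largo's profit: π = x_{Largo}(117 − 2x_{Largo} − x_{Mesa}) − 18x_{Largo}.
∂π/∂x_{Largo} = 99 − 4x_{Largo} − x_{Mesa} = 0 ⇒ x_{Largo} = 24.75 − 0.25x_{Mesa}.
Similarly x_{Mesa} = 25.5 − 0.25x_{Largo}.
Plugging x_{Mesa} into Largo's best response: x_{Largo} = 24.75 − 0.25(25.5 − 0.25x_{Largo}) ⇒ 0.9375x_{Largo} = 18.375, so x_{Largo} = 19.6.
Then x_{Mesa} = 25.5 − 0.25·19.6 = 20.6.
P_{Largo} = 117 − 2·19.6 − 20.6 = 57.2.
Profit = (57.2 − 18)·19.6 = 768.32.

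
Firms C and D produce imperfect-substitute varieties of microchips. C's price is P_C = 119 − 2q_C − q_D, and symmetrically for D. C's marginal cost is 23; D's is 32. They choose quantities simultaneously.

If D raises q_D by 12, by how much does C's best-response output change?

-3

Firm C's profit: π = q_C(119 − 2q_C − q_D) − 23q_C.
∂π/∂q_C = 96 − 4q_C − q_D = 0 ⇒ q_C = 24 − 0.25q_D.
The reaction-function slope is −0.25, so a 12-unit rise in q_D moves q_C by −0.25 × 12 = −3. C's best response falls — the actions are strategic substitutes.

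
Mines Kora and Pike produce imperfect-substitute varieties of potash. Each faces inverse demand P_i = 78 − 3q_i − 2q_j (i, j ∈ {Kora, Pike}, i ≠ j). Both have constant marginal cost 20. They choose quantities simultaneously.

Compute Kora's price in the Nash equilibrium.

41.75

Mine Kora's profit: π = q_{Kora}(78 − 3q_{Kora} − 2q_{Pike}) − 20q_{Kora}.
∂π/∂q_{Kora} = 58 − 6q_{Kora} − 2q_{Pike} = 0 ⇒ q_{Kora} = 29/3 − (1/3)q_{Pike}.
By symmetry q_{Pike} = q_{Kora}; substituting into the reaction function, (4/3)q_{Kora} = 29/3 and q_{Kora} = 7.25.
P_{Kora} = 78 − 3·7.25 − 2·7.25 = 41.75.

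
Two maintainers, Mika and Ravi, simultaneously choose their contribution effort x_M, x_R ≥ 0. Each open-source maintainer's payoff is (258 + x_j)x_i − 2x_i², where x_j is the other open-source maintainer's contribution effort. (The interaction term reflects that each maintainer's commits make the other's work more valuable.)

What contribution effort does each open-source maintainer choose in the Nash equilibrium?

Mika's payoff is (258 + x_R)x_M − 2x_M².
∂π/∂x_M = 258 + x_R − 4x_M = 0, so x_M = 64.5 + 0.25x_R.
The game is symmetric, so in equilibrium x_R = x_M: the reaction function gives 0.75x_M = 64.5, hence x_M = 86.

86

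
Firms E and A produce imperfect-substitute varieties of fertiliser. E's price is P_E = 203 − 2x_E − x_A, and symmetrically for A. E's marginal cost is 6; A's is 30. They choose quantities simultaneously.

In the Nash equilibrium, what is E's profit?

3362

Firm E's profit: π = x_E(203 − 2x_E − x_A) − 6x_E.
∂π/∂x_E = 197 − 4x_E − x_A = 0 ⇒ x_E = 49.25 − 0.25x_A.
Similarly x_A = 43.25 − 0.25x_E.
Substituting the second reaction function into the first: x_E = 49.25 − 0.25(43.25 − 0.25x_E), which gives 0.9375x_E = 38.4375 ⇒ x_E = 41.
Then x_A = 43.25 − 0.25·41 = 33.
P_E = 203 − 2·41 − 33 = 88.
Profit = (88 − 6)·41 = 3362.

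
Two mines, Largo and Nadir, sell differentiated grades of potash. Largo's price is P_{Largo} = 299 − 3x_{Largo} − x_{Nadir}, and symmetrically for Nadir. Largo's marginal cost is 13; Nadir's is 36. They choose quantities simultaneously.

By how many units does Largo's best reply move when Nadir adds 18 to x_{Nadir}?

Mine Largo's profit: π = x_{Largo}(299 − 3x_{Largo} − x_{Nadir}) − 13x_{Largo}.
∂π/∂x_{Largo} = 286 − 6x_{Largo} − x_{Nadir} = 0 ⇒ x_{Largo} = 143/3 − (1/6)x_{Nadir}.
The reaction-function slope is −1/6, so an 18-unit rise in x_{Nadir} moves x_{Largo} by −1/6 × 18 = −3. Largo's best response falls — the actions are strategic substitutes.

-3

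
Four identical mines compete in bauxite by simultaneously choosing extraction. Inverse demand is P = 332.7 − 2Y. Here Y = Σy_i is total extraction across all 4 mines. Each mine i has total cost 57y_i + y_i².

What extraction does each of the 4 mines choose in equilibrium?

22.975

A representative mine's profit is π_i = y_i(332.7 − 2Y) − 57y_i − y_i², with Y = y_i + Σ_{j≠i} y_j.
First-order condition: 275.7 − 6y_i − 2Σ_{j≠i} y_j = 0.
With identical mines, set every y_j = y: then 275.7 − 6y − 6y = 0, i.e. y = 275.7/12 = 22.975.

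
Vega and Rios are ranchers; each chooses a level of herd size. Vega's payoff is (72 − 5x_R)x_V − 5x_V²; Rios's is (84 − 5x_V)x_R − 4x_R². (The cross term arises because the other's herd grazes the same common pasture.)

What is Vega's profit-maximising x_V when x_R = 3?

5.7

Expanding Vega's payoff: 72x_V − 5x_Rx_V − 5x_V².
∂π/∂x_V = 72 − 5x_R − 10x_V = 0, so x_V = 7.2 − 0.5x_R.
At x_R = 3: x_V = 7.2 − 0.5·3 = 5.7.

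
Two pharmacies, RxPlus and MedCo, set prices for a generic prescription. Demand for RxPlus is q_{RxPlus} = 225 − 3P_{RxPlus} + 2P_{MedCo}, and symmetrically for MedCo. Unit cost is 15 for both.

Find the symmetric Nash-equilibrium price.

RxPlus's profit: π = (P_{RxPlus} − 15)(225 − 3P_{RxPlus} + 2P_{MedCo}).
∂π/∂P_{RxPlus} = 270 − 6P_{RxPlus} + 2P_{MedCo} = 0 ⇒ P_{RxPlus} = 45 + (1/3)P_{MedCo}.
The game is symmetric, so in equilibrium P_{MedCo} = P_{RxPlus}: the reaction function gives (2/3)P_{RxPlus} = 45, hence P_{RxPlus} = 67.5.

67.5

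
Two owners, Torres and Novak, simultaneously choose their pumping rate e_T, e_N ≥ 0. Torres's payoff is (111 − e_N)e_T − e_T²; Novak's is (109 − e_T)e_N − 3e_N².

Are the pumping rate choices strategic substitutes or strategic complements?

Expanding Torres's payoff: 111e_T − e_Ne_T − e_T².
∂π/∂e_T = 111 − e_N − 2e_T = 0, so e_T = 55.5 − 0.5e_N.
The best-response slope de_T/de_N = −0.5 < 0: the reaction function is downward-sloping, so the choices are strategic substitutes.

strategic substitutes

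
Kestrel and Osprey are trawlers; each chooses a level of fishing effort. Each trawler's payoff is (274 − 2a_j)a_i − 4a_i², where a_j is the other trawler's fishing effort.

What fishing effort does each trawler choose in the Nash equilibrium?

27.4

Kestrel's payoff is (274 − 2a_O)a_K − 4a_K².
∂π/∂a_K = 274 − 2a_O − 8a_K = 0, so a_K = 34.25 − 0.25a_O.
Setting a_K = a_O in the reaction function: a_K = 34.25 − 0.25a_K, so a_K = 34.25 / 1.25 = 27.4.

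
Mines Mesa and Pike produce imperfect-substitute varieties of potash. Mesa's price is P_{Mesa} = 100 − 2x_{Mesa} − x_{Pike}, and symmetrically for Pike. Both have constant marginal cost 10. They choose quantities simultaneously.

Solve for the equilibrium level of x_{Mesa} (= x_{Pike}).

Mine Mesa's profit: π = x_{Mesa}(100 − 2x_{Mesa} − x_{Pike}) − 10x_{Mesa}.
∂π/∂x_{Mesa} = 90 − 4x_{Mesa} − x_{Pike} = 0 ⇒ x_{Mesa} = 22.5 − 0.25x_{Pike}.
The game is symmetric, so in equilibrium x_{Pike} = x_{Mesa}: the reaction function gives 1.25x_{Mesa} = 22.5, hence x_{Mesa} = 18.

18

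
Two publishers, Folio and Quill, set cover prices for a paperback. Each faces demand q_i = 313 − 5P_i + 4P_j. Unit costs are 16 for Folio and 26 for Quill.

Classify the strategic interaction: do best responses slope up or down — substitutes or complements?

strategic complements

Folio's profit: π = (P_{Folio} − 16)(313 − 5P_{Folio} + 4P_{Quill}).
∂π/∂P_{Folio} = 393 − 10P_{Folio} + 4P_{Quill} = 0 ⇒ P_{Folio} = 39.3 + 0.4P_{Quill}.
The best-response slope dP_{Folio}/dP_{Quill} = 0.4 > 0: the reaction function is upward-sloping, so the choices are strategic complements.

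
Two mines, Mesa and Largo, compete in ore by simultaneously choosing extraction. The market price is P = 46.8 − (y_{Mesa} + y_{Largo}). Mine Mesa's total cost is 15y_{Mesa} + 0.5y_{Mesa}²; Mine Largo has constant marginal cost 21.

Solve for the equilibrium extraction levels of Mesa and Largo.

7.56, 9.12

Mine Mesa's profit: π = y_{Mesa}(46.8 − (y_{Mesa} + y_{Largo})) − 15y_{Mesa} − 0.5y_{Mesa}².
∂π/∂y_{Mesa} = 31.8 − 3y_{Mesa} − y_{Largo} = 0, so y_{Mesa} = 10.6 − (1/3)y_{Largo}.
For Largo: ∂π/∂y_{Largo} = 25.8 − 2y_{Largo} − y_{Mesa} = 0 ⇒ y_{Largo} = 12.9 − 0.5y_{Mesa}.
Solving the two reaction functions simultaneously: (1 − (−1/3)(−0.5))y_{Mesa} = 10.6 − (1/3)·12.9, so (5/6)y_{Mesa} = 6.3 and y_{Mesa} = 7.56.
Then y_{Largo} = 12.9 − 0.5·7.56 = 9.12.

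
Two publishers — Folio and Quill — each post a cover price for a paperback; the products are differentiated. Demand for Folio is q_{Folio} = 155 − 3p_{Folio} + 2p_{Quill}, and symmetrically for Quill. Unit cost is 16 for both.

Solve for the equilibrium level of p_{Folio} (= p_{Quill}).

Folio's profit: π = (p_{Folio} − 16)(155 − 3p_{Folio} + 2p_{Quill}).
∂π/∂p_{Folio} = 203 − 6p_{Folio} + 2p_{Quill} = 0 ⇒ p_{Folio} = 203/6 + (1/3)p_{Quill}.
Setting p_{Folio} = p_{Quill} in the reaction function: p_{Folio} = 203/6 + (1/3)p_{Folio}, so p_{Folio} = (203/6) / (2/3) = 50.75.

50.75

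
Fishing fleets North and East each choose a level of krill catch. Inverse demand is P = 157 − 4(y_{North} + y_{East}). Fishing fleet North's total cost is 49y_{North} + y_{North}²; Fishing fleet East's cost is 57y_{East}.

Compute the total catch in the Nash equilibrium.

Fishing fleet North's profit: π = y_{North}(157 − 4(y_{North} + y_{East})) − 49y_{North} − y_{North}².
∂π/∂y_{North} = 108 − 10y_{North} − 4y_{East} = 0, so y_{North} = 10.8 − 0.4y_{East}.
For East: ∂π/∂y_{East} = 100 − 8y_{East} − 4y_{North} = 0 ⇒ y_{East} = 12.5 − 0.5y_{North}.
Substituting the second reaction function into the first: y_{North} = 10.8 − 0.4(12.5 − 0.5y_{North}), which gives 0.8y_{North} = 5.8 ⇒ y_{North} = 7.25.
Then y_{East} = 12.5 − 0.5·7.25 = 8.875.
Total catch: 7.25 + 8.875 = 16.125.

16.125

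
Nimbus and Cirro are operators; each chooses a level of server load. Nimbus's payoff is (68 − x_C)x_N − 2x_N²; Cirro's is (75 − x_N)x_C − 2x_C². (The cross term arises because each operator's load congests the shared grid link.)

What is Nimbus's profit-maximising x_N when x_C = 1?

16.75

Expanding Nimbus's payoff: 68x_N − x_Cx_N − 2x_N².
∂π/∂x_N = 68 − x_C − 4x_N = 0, so x_N = 17 − 0.25x_C.
At x_C = 1: x_N = 17 − 0.25·1 = 16.75.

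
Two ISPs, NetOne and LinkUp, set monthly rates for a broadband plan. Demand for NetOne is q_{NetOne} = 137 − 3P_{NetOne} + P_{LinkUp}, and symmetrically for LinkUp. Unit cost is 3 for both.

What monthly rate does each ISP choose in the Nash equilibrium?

29.2

NetOne's profit: π = (P_{NetOne} − 3)(137 − 3P_{NetOne} + P_{LinkUp}).
∂π/∂P_{NetOne} = 146 − 6P_{NetOne} + P_{LinkUp} = 0 ⇒ P_{NetOne} = 73/3 + (1/6)P_{LinkUp}.
By symmetry P_{LinkUp} = P_{NetOne}; substituting into the reaction function, (5/6)P_{NetOne} = 73/3 and P_{NetOne} = 29.2.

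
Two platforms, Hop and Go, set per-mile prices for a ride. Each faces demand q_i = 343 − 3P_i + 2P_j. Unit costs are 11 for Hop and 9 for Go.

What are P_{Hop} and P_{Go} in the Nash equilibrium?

Hop's profit: π = (P_{Hop} − 11)(343 − 3P_{Hop} + 2P_{Go}).
∂π/∂P_{Hop} = 376 − 6P_{Hop} + 2P_{Go} = 0 ⇒ P_{Hop} = 188/3 + (1/3)P_{Go}.
Similarly P_{Go} = 185/3 + (1/3)P_{Hop}.
Substituting the second reaction function into the first: P_{Hop} = 188/3 + (1/3)(185/3 + (1/3)P_{Hop}), which gives (8/9)P_{Hop} = 749/9 ⇒ P_{Hop} = 93.625.
Then P_{Go} = 185/3 + (1/3)·93.625 = 92.875.

93.625, 92.875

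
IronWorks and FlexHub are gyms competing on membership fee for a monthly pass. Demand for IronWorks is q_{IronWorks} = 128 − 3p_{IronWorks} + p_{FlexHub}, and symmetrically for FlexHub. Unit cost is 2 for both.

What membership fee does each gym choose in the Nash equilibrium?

IronWorks's profit: π = (p_{IronWorks} − 2)(128 − 3p_{IronWorks} + p_{FlexHub}).
∂π/∂p_{IronWorks} = 134 − 6p_{IronWorks} + p_{FlexHub} = 0 ⇒ p_{IronWorks} = 67/3 + (1/6)p_{FlexHub}.
By symmetry p_{FlexHub} = p_{IronWorks}; substituting into the reaction function, (5/6)p_{IronWorks} = 67/3 and p_{IronWorks} = 26.8.

26.8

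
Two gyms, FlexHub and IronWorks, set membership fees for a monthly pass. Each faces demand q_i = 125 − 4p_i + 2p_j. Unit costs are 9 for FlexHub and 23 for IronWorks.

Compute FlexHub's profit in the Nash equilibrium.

1552.36

FlexHub's profit: π = (p_{FlexHub} − 9)(125 − 4p_{FlexHub} + 2p_{IronWorks}).
∂π/∂p_{FlexHub} = 161 − 8p_{FlexHub} + 2p_{IronWorks} = 0 ⇒ p_{FlexHub} = 20.125 + 0.25p_{IronWorks}.
Similarly p_{IronWorks} = 27.125 + 0.25p_{FlexHub}.
Substituting the second reaction function into the first: p_{FlexHub} = 20.125 + 0.25(27.125 + 0.25p_{FlexHub}), which gives 0.9375p_{FlexHub} = 861/32 ⇒ p_{FlexHub} = 28.7.
Then p_{IronWorks} = 27.125 + 0.25·28.7 = 34.3.
q_{FlexHub} = 125 − 4·28.7 + 2·34.3 = 78.8.
Profit = (28.7 − 9)·78.8 = 1552.36.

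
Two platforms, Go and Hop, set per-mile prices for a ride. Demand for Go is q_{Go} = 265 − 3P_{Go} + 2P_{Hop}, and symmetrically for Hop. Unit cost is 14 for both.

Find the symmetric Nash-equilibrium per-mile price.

76.75

Go's profit: π = (P_{Go} − 14)(265 − 3P_{Go} + 2P_{Hop}).
∂π/∂P_{Go} = 307 − 6P_{Go} + 2P_{Hop} = 0 ⇒ P_{Go} = 307/6 + (1/3)P_{Hop}.
By symmetry P_{Hop} = P_{Go}; substituting into the reaction function, (2/3)P_{Go} = 307/6 and P_{Go} = 76.75.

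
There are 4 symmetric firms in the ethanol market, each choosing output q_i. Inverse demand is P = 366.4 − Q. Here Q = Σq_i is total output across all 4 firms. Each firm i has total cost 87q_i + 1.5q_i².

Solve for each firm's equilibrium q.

A representative firm's profit is π_i = q_i(366.4 − Q) − 87q_i − 1.5q_i², with Q = q_i + Σ_{j≠i} q_j.
First-order condition: 279.4 − 5q_i − Σ_{j≠i} q_j = 0.
In a symmetric equilibrium every firm chooses the same q, so Σ_{j≠i} q_j = 3q. The condition becomes 279.4 − 8q = 0, giving q = 279.4/8 = 34.925.

34.925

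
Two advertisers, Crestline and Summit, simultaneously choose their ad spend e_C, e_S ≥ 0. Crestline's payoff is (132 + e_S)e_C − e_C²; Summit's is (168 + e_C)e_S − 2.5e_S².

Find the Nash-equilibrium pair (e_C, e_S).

Expanding Crestline's payoff: 132e_C + e_Se_C − e_C².
∂π/∂e_C = 132 + e_S − 2e_C = 0, so e_C = 66 + 0.5e_S.
Likewise for Summit: e_S = 33.6 + 0.2e_C.
Substituting the second reaction function into the first: e_C = 66 + 0.5(33.6 + 0.2e_C), which gives 0.9e_C = 82.8 ⇒ e_C = 92.
Then e_S = 33.6 + 0.2·92 = 52.

92, 52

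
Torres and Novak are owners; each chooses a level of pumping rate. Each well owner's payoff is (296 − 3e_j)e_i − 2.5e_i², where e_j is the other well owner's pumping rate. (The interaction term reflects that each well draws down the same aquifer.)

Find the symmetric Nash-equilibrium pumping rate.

37

Torres's payoff is (296 − 3e_N)e_T − 2.5e_T².
∂π/∂e_T = 296 − 3e_N − 5e_T = 0, so e_T = 59.2 − 0.6e_N.
By symmetry e_N = e_T; substituting into the reaction function, 1.6e_T = 59.2 and e_T = 37.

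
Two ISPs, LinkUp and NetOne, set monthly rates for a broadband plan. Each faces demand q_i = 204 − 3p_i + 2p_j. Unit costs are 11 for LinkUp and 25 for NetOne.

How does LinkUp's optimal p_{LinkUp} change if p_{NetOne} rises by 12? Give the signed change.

4

LinkUp's profit: π = (p_{LinkUp} − 11)(204 − 3p_{LinkUp} + 2p_{NetOne}).
∂π/∂p_{LinkUp} = 237 − 6p_{LinkUp} + 2p_{NetOne} = 0 ⇒ p_{LinkUp} = 39.5 + (1/3)p_{NetOne}.
The reaction-function slope is 1/3, so a 12-unit rise in p_{NetOne} moves p_{LinkUp} by 1/3 × 12 = 4. LinkUp's best response rises — the actions are strategic complements.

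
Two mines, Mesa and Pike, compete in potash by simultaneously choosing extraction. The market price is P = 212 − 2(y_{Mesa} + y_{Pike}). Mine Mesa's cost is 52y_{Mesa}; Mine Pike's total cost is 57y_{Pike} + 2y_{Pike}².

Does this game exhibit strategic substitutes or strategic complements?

Mine Mesa's profit: π = y_{Mesa}(212 − 2(y_{Mesa} + y_{Pike})) − 52y_{Mesa}.
∂π/∂y_{Mesa} = 160 − 4y_{Mesa} − 2y_{Pike} = 0, so y_{Mesa} = 40 − 0.5y_{Pike}.
The best-response slope dy_{Mesa}/dy_{Pike} = −0.5 < 0: the reaction function is downward-sloping, so the choices are strategic substitutes.

strategic substitutes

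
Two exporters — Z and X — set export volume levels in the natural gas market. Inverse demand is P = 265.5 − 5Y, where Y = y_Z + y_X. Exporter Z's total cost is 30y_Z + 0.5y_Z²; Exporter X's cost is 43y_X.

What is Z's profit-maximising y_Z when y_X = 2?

Exporter Z's profit: π = y_Z(265.5 − 5(y_Z + y_X)) − 30y_Z − 0.5y_Z².
∂π/∂y_Z = 235.5 − 11y_Z − 5y_X = 0, so y_Z = 471/22 − (5/11)y_X.
At y_X = 2: y_Z = 471/22 − (5/11)·2 = 20.5.

20.5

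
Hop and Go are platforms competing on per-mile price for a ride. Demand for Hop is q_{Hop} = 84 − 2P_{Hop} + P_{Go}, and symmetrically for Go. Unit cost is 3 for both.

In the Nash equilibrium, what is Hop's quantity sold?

54

Hop's profit: π = (P_{Hop} − 3)(84 − 2P_{Hop} + P_{Go}).
∂π/∂P_{Hop} = 90 − 4P_{Hop} + P_{Go} = 0 ⇒ P_{Hop} = 22.5 + 0.25P_{Go}.
Setting P_{Hop} = P_{Go} in the reaction function: P_{Hop} = 22.5 + 0.25P_{Hop}, so P_{Hop} = 22.5 / 0.75 = 30.
q_{Hop} = 84 − 2·30 + 30 = 54.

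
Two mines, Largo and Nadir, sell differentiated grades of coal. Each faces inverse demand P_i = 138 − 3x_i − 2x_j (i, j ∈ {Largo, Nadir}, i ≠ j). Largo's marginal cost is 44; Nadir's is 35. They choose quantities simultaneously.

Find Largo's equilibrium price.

Mine Largo's profit: π = x_{Largo}(138 − 3x_{Largo} − 2x_{Nadir}) − 44x_{Largo}.
∂π/∂x_{Largo} = 94 − 6x_{Largo} − 2x_{Nadir} = 0 ⇒ x_{Largo} = 47/3 − (1/3)x_{Nadir}.
Similarly x_{Nadir} = 103/6 − (1/3)x_{Largo}.
Plugging x_{Nadir} into Largo's best response: x_{Largo} = 47/3 − (1/3)(103/6 − (1/3)x_{Largo}) ⇒ (8/9)x_{Largo} = 179/18, so x_{Largo} = 11.1875.
Then x_{Nadir} = 103/6 − (1/3)·11.1875 = 13.4375.
P_{Largo} = 138 − 3·11.1875 − 2·13.4375 = 77.5625.

77.5625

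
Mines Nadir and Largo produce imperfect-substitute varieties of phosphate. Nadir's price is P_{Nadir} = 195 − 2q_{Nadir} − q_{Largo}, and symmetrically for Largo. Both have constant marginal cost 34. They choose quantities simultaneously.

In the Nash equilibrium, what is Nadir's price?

Mine Nadir's profit: π = q_{Nadir}(195 − 2q_{Nadir} − q_{Largo}) − 34q_{Nadir}.
∂π/∂q_{Nadir} = 161 − 4q_{Nadir} − q_{Largo} = 0 ⇒ q_{Nadir} = 40.25 − 0.25q_{Largo}.
Setting q_{Nadir} = q_{Largo} in the reaction function: q_{Nadir} = 40.25 − 0.25q_{Nadir}, so q_{Nadir} = 40.25 / 1.25 = 32.2.
P_{Nadir} = 195 − 2·32.2 − 32.2 = 98.4.

98.4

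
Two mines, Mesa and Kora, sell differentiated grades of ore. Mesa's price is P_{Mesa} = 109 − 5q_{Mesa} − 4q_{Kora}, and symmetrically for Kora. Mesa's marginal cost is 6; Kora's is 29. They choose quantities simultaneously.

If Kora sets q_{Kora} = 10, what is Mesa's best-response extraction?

Mine Mesa's profit: π = q_{Mesa}(109 − 5q_{Mesa} − 4q_{Kora}) − 6q_{Mesa}.
∂π/∂q_{Mesa} = 103 − 10q_{Mesa} − 4q_{Kora} = 0 ⇒ q_{Mesa} = 10.3 − 0.4q_{Kora}.
At q_{Kora} = 10: q_{Mesa} = 10.3 − 0.4·10 = 6.3.

6.3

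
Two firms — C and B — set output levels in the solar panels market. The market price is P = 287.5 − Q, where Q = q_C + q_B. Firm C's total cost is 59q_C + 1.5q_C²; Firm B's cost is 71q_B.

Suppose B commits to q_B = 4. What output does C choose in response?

Firm C's profit: π = q_C(287.5 − (q_C + q_B)) − 59q_C − 1.5q_C².
∂π/∂q_C = 228.5 − 5q_C − q_B = 0, so q_C = 45.7 − 0.2q_B.
At q_B = 4: q_C = 45.7 − 0.2·4 = 44.9.

44.9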